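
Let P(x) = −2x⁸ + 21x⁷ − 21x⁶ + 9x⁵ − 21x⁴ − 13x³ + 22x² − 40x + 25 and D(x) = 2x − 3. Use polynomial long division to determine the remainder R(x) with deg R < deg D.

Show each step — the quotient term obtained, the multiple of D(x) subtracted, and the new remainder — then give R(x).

Step 1: lead(−2x⁸ + 21x⁷ − 21x⁶ + 9x⁵ − 21x⁴ − 13x³ + 22x² − 40x + 25) ÷ lead(D) = −2x⁸ ÷ 2x = −x⁷. Subtract (−x⁷)·D = −2x⁸ + 3x⁷. Remainder: 18x⁷ − 21x⁶ + 9x⁵ − 21x⁴ − 13x³ + 22x² − 40x + 25.
Step 2: lead(18x⁷ − 21x⁶ + 9x⁵ − 21x⁴ − 13x³ + 22x² − 40x + 25) ÷ lead(D) = 18x⁷ ÷ 2x = 9x⁶. Subtract (9x⁶)·D = 18x⁷ − 27x⁶. Remainder: 6x⁶ + 9x⁵ − 21x⁴ − 13x³ + 22x² − 40x + 25.
Step 3: lead(6x⁶ + 9x⁵ − 21x⁴ − 13x³ + 22x² − 40x + 25) ÷ lead(D) = 6x⁶ ÷ 2x = 3x⁵. Subtract (3x⁵)·D = 6x⁶ − 9x⁵. Remainder: 18x⁵ − 21x⁴ − 13x³ + 22x² − 40x + 25.
Step 4: lead(18x⁵ − 21x⁴ − 13x³ + 22x² − 40x + 25) ÷ lead(D) = 18x⁵ ÷ 2x = 9x⁴. Subtract (9x⁴)·D = 18x⁵ − 27x⁴. Remainder: 6x⁴ − 13x³ + 22x² − 40x + 25.
Step 5: lead(6x⁴ − 13x³ + 22x² − 40x + 25) ÷ lead(D) = 6x⁴ ÷ 2x = 3x³. Subtract (3x³)·D = 6x⁴ − 9x³. Remainder: −4x³ + 22x² − 40x + 25.
Step 6: lead(−4x³ + 22x² − 40x + 25) ÷ lead(D) = −4x³ ÷ 2x = −2x². Subtract (−2x²)·D = −4x³ + 6x². Remainder: 16x² − 40x + 25.
Step 7: lead(16x² − 40x + 25) ÷ lead(D) = 16x² ÷ 2x = 8x. Subtract (8x)·D = 16x² − 24x. Remainder: −16x + 25.
Step 8: lead(−16x + 25) ÷ lead(D) = −16x ÷ 2x = −8. Subtract (−8)·D = −16x + 24. Remainder: 1.

R(x) = 1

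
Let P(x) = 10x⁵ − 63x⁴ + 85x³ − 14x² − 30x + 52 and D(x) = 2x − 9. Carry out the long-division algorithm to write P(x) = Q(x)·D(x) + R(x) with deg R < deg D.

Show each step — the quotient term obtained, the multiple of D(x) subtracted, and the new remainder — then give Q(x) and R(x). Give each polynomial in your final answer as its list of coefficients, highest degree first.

Q = [5, -9, 2, 2, -6]; R = [-2]

Step 1: lead(10x⁵ − 63x⁴ + 85x³ − 14x² − 30x + 52) ÷ lead(D) = 10x⁵ ÷ 2x = 5x⁴. Subtract (5x⁴)·D = 10x⁵ − 45x⁴. Remainder: −18x⁴ + 85x³ − 14x² − 30x + 52.
Step 2: lead(−18x⁴ + 85x³ − 14x² − 30x + 52) ÷ lead(D) = −18x⁴ ÷ 2x = −9x³. Subtract (−9x³)·D = −18x⁴ + 81x³. Remainder: 4x³ − 14x² − 30x + 52.
Step 3: lead(4x³ − 14x² − 30x + 52) ÷ lead(D) = 4x³ ÷ 2x = 2x². Subtract (2x²)·D = 4x³ − 18x². Remainder: 4x² − 30x + 52.
Step 4: lead(4x² − 30x + 52) ÷ lead(D) = 4x² ÷ 2x = 2x. Subtract (2x)·D = 4x² − 18x. Remainder: −12x + 52.
Step 5: lead(−12x + 52) ÷ lead(D) = −12x ÷ 2x = −6. Subtract (−6)·D = −12x + 54. Remainder: −2.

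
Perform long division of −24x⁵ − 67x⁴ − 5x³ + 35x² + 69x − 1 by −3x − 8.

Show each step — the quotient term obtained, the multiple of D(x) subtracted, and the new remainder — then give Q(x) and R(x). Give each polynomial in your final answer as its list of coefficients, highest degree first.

Q = [8, 1, -1, -9, 1]; R = [7]

Step 1: lead(−24x⁵ − 67x⁴ − 5x³ + 35x² + 69x − 1) ÷ lead(D) = −24x⁵ ÷ −3x = 8x⁴. Subtract (8x⁴)·D = −24x⁵ − 64x⁴. Remainder: −3x⁴ − 5x³ + 35x² + 69x − 1.
Step 2: lead(−3x⁴ − 5x³ + 35x² + 69x − 1) ÷ lead(D) = −3x⁴ ÷ −3x = x³. Subtract (x³)·D = −3x⁴ − 8x³. Remainder: 3x³ + 35x² + 69x − 1.
Step 3: lead(3x³ + 35x² + 69x − 1) ÷ lead(D) = 3x³ ÷ −3x = −x². Subtract (−x²)·D = 3x³ + 8x². Remainder: 27x² + 69x − 1.
Step 4: lead(27x² + 69x − 1) ÷ lead(D) = 27x² ÷ −3x = −9x. Subtract (−9x)·D = 27x² + 72x. Remainder: −3x − 1.
Step 5: lead(−3x − 1) ÷ lead(D) = −3x ÷ −3x = 1. Subtract (1)·D = −3x − 8. Remainder: 7.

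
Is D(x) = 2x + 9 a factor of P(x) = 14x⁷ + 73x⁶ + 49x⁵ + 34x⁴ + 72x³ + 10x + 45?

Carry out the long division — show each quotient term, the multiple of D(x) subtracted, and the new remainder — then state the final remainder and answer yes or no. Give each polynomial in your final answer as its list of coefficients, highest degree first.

R = [0], so D(x) is a factor of P(x). yes

Step 1: lead(14x⁷ + 73x⁶ + 49x⁵ + 34x⁴ + 72x³ + 10x + 45) ÷ lead(D) = 14x⁷ ÷ 2x = 7x⁶. Subtract (7x⁶)·D = 14x⁷ + 63x⁶. Remainder: 10x⁶ + 49x⁵ + 34x⁴ + 72x³ + 10x + 45.
Step 2: lead(10x⁶ + 49x⁵ + 34x⁴ + 72x³ + 10x + 45) ÷ lead(D) = 10x⁶ ÷ 2x = 5x⁵. Subtract (5x⁵)·D = 10x⁶ + 45x⁵. Remainder: 4x⁵ + 34x⁴ + 72x³ + 10x + 45.
Step 3: lead(4x⁵ + 34x⁴ + 72x³ + 10x + 45) ÷ lead(D) = 4x⁵ ÷ 2x = 2x⁴. Subtract (2x⁴)·D = 4x⁵ + 18x⁴. Remainder: 16x⁴ + 72x³ + 10x + 45.
Step 4: lead(16x⁴ + 72x³ + 10x + 45) ÷ lead(D) = 16x⁴ ÷ 2x = 8x³. Subtract (8x³)·D = 16x⁴ + 72x³. Remainder: 10x + 45.
Step 5: lead(10x + 45) ÷ lead(D) = 10x ÷ 2x = 5. Subtract (5)·D = 10x + 45. Remainder: 0.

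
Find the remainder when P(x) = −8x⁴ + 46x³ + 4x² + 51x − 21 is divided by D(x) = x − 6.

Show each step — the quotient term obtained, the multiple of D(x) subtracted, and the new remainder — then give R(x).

R(x) = −3

Step 1: lead(−8x⁴ + 46x³ + 4x² + 51x − 21) ÷ lead(D) = −8x⁴ ÷ x = −8x³. Subtract (−8x³)·D = −8x⁴ + 48x³. Remainder: −2x³ + 4x² + 51x − 21.
Step 2: lead(−2x³ + 4x² + 51x − 21) ÷ lead(D) = −2x³ ÷ x = −2x². Subtract (−2x²)·D = −2x³ + 12x². Remainder: −8x² + 51x − 21.
Step 3: lead(−8x² + 51x − 21) ÷ lead(D) = −8x² ÷ x = −8x. Subtract (−8x)·D = −8x² + 48x. Remainder: 3x − 21.
Step 4: lead(3x − 21) ÷ lead(D) = 3x ÷ x = 3. Subtract (3)·D = 3x − 18. Remainder: −3.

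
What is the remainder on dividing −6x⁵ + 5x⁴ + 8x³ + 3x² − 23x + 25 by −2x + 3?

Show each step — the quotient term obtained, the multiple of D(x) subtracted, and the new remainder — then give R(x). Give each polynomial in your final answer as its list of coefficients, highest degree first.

R = [4]

Step 1: lead(−6x⁵ + 5x⁴ + 8x³ + 3x² − 23x + 25) ÷ lead(D) = −6x⁵ ÷ −2x = 3x⁴. Subtract (3x⁴)·D = −6x⁵ + 9x⁴. Remainder: −4x⁴ + 8x³ + 3x² − 23x + 25.
Step 2: lead(−4x⁴ + 8x³ + 3x² − 23x + 25) ÷ lead(D) = −4x⁴ ÷ −2x = 2x³. Subtract (2x³)·D = −4x⁴ + 6x³. Remainder: 2x³ + 3x² − 23x + 25.
Step 3: lead(2x³ + 3x² − 23x + 25) ÷ lead(D) = 2x³ ÷ −2x = −x². Subtract (−x²)·D = 2x³ − 3x². Remainder: 6x² − 23x + 25.
Step 4: lead(6x² − 23x + 25) ÷ lead(D) = 6x² ÷ −2x = −3x. Subtract (−3x)·D = 6x² − 9x. Remainder: −14x + 25.
Step 5: lead(−14x + 25) ÷ lead(D) = −14x ÷ −2x = 7. Subtract (7)·D = −14x + 21. Remainder: 4.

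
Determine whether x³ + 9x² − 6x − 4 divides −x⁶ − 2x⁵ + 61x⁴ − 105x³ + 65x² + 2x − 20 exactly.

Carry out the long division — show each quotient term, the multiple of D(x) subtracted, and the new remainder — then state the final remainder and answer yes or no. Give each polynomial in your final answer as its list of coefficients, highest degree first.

Step 1: lead(−x⁶ − 2x⁵ + 61x⁴ − 105x³ + 65x² + 2x − 20) ÷ lead(D) = −x⁶ ÷ x³ = −x³. Subtract (−x³)·D = −x⁶ − 9x⁵ + 6x⁴ + 4x³. Remainder: 7x⁵ + 55x⁴ − 109x³ + 65x² + 2x − 20.
Step 2: lead(7x⁵ + 55x⁴ − 109x³ + 65x² + 2x − 20) ÷ lead(D) = 7x⁵ ÷ x³ = 7x². Subtract (7x²)·D = 7x⁵ + 63x⁴ − 42x³ − 28x². Remainder: −8x⁴ − 67x³ + 93x² + 2x − 20.
Step 3: lead(−8x⁴ − 67x³ + 93x² + 2x − 20) ÷ lead(D) = −8x⁴ ÷ x³ = −8x. Subtract (−8x)·D = −8x⁴ − 72x³ + 48x² + 32x. Remainder: 5x³ + 45x² − 30x − 20.
Step 4: lead(5x³ + 45x² − 30x − 20) ÷ lead(D) = 5x³ ÷ x³ = 5. Subtract (5)·D = 5x³ + 45x² − 30x − 20. Remainder: 0.

R = [0], so D(x) is a factor of P(x). yes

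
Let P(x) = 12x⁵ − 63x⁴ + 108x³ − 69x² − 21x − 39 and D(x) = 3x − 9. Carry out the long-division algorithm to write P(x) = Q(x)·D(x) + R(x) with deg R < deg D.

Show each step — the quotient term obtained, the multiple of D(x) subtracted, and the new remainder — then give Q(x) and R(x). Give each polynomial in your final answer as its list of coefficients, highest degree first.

Step 1: lead(12x⁵ − 63x⁴ + 108x³ − 69x² − 21x − 39) ÷ lead(D) = 12x⁵ ÷ 3x = 4x⁴. Subtract (4x⁴)·D = 12x⁵ − 36x⁴. Remainder: −27x⁴ + 108x³ − 69x² − 21x − 39.
Step 2: lead(−27x⁴ + 108x³ − 69x² − 21x − 39) ÷ lead(D) = −27x⁴ ÷ 3x = −9x³. Subtract (−9x³)·D = −27x⁴ + 81x³. Remainder: 27x³ − 69x² − 21x − 39.
Step 3: lead(27x³ − 69x² − 21x − 39) ÷ lead(D) = 27x³ ÷ 3x = 9x². Subtract (9x²)·D = 27x³ − 81x². Remainder: 12x² − 21x − 39.
Step 4: lead(12x² − 21x − 39) ÷ lead(D) = 12x² ÷ 3x = 4x. Subtract (4x)·D = 12x² − 36x. Remainder: 15x − 39.
Step 5: lead(15x − 39) ÷ lead(D) = 15x ÷ 3x = 5. Subtract (5)·D = 15x − 45. Remainder: 6.

Q = [4, -9, 9, 4, 5]; R = [6]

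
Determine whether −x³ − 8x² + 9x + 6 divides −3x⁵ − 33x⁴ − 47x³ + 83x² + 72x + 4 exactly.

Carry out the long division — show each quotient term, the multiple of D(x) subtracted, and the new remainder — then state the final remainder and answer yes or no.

R(x) = −8, so D(x) is not a factor of P(x). no

Step 1: lead(−3x⁵ − 33x⁴ − 47x³ + 83x² + 72x + 4) ÷ lead(D) = −3x⁵ ÷ −x³ = 3x². Subtract (3x²)·D = −3x⁵ − 24x⁴ + 27x³ + 18x². Remainder: −9x⁴ − 74x³ + 65x² + 72x + 4.
Step 2: lead(−9x⁴ − 74x³ + 65x² + 72x + 4) ÷ lead(D) = −9x⁴ ÷ −x³ = 9x. Subtract (9x)·D = −9x⁴ − 72x³ + 81x² + 54x. Remainder: −2x³ − 16x² + 18x + 4.
Step 3: lead(−2x³ − 16x² + 18x + 4) ÷ lead(D) = −2x³ ÷ −x³ = 2. Subtract (2)·D = −2x³ − 16x² + 18x + 12. Remainder: −8.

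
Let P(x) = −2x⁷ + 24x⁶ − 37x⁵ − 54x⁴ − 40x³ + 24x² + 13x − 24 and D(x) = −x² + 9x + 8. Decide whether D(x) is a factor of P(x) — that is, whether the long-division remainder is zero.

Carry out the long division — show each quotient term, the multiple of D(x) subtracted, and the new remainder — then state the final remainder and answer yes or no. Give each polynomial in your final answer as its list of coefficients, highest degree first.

Step 1: lead(−2x⁷ + 24x⁶ − 37x⁵ − 54x⁴ − 40x³ + 24x² + 13x − 24) ÷ lead(D) = −2x⁷ ÷ −x² = 2x⁵. Subtract (2x⁵)·D = −2x⁷ + 18x⁶ + 16x⁵. Remainder: 6x⁶ − 53x⁵ − 54x⁴ − 40x³ + 24x² + 13x − 24.
Step 2: lead(6x⁶ − 53x⁵ − 54x⁴ − 40x³ + 24x² + 13x − 24) ÷ lead(D) = 6x⁶ ÷ −x² = −6x⁴. Subtract (−6x⁴)·D = 6x⁶ − 54x⁵ − 48x⁴. Remainder: x⁵ − 6x⁴ − 40x³ + 24x² + 13x − 24.
Step 3: lead(x⁵ − 6x⁴ − 40x³ + 24x² + 13x − 24) ÷ lead(D) = x⁵ ÷ −x² = −x³. Subtract (−x³)·D = x⁵ − 9x⁴ − 8x³. Remainder: 3x⁴ − 32x³ + 24x² + 13x − 24.
Step 4: lead(3x⁴ − 32x³ + 24x² + 13x − 24) ÷ lead(D) = 3x⁴ ÷ −x² = −3x². Subtract (−3x²)·D = 3x⁴ − 27x³ − 24x². Remainder: −5x³ + 48x² + 13x − 24.
Step 5: lead(−5x³ + 48x² + 13x − 24) ÷ lead(D) = −5x³ ÷ −x² = 5x. Subtract (5x)·D = −5x³ + 45x² + 40x. Remainder: 3x² − 27x − 24.
Step 6: lead(3x² − 27x − 24) ÷ lead(D) = 3x² ÷ −x² = −3. Subtract (−3)·D = 3x² − 27x − 24. Remainder: 0.

R = [0], so D(x) is a factor of P(x). yes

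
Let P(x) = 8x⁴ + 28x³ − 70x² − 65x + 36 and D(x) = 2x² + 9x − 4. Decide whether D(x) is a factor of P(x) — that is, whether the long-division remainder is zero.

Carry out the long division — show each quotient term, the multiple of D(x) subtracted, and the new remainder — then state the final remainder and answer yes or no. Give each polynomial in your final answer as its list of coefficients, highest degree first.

R = [0], so D(x) is a factor of P(x). yes

Step 1: lead(8x⁴ + 28x³ − 70x² − 65x + 36) ÷ lead(D) = 8x⁴ ÷ 2x² = 4x². Subtract (4x²)·D = 8x⁴ + 36x³ − 16x². Remainder: −8x³ − 54x² − 65x + 36.
Step 2: lead(−8x³ − 54x² − 65x + 36) ÷ lead(D) = −8x³ ÷ 2x² = −4x. Subtract (−4x)·D = −8x³ − 36x² + 16x. Remainder: −18x² − 81x + 36.
Step 3: lead(−18x² − 81x + 36) ÷ lead(D) = −18x² ÷ 2x² = −9. Subtract (−9)·D = −18x² − 81x + 36. Remainder: 0.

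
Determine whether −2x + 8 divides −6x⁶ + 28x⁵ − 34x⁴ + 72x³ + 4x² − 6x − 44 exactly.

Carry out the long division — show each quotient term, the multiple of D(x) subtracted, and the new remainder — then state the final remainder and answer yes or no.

R(x) = −4, so D(x) is not a factor of P(x). no

Step 1: lead(−6x⁶ + 28x⁵ − 34x⁴ + 72x³ + 4x² − 6x − 44) ÷ lead(D) = −6x⁶ ÷ −2x = 3x⁵. Subtract (3x⁵)·D = −6x⁶ + 24x⁵. Remainder: 4x⁵ − 34x⁴ + 72x³ + 4x² − 6x − 44.
Step 2: lead(4x⁵ − 34x⁴ + 72x³ + 4x² − 6x − 44) ÷ lead(D) = 4x⁵ ÷ −2x = −2x⁴. Subtract (−2x⁴)·D = 4x⁵ − 16x⁴. Remainder: −18x⁴ + 72x³ + 4x² − 6x − 44.
Step 3: lead(−18x⁴ + 72x³ + 4x² − 6x − 44) ÷ lead(D) = −18x⁴ ÷ −2x = 9x³. Subtract (9x³)·D = −18x⁴ + 72x³. Remainder: 4x² − 6x − 44.
Step 4: lead(4x² − 6x − 44) ÷ lead(D) = 4x² ÷ −2x = −2x. Subtract (−2x)·D = 4x² − 16x. Remainder: 10x − 44.
Step 5: lead(10x − 44) ÷ lead(D) = 10x ÷ −2x = −5. Subtract (−5)·D = 10x − 40. Remainder: −4.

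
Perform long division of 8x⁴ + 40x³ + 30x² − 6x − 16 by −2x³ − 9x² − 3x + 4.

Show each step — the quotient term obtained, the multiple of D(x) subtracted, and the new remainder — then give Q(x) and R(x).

Step 1: lead(8x⁴ + 40x³ + 30x² − 6x − 16) ÷ lead(D) = 8x⁴ ÷ −2x³ = −4x. Subtract (−4x)·D = 8x⁴ + 36x³ + 12x² − 16x. Remainder: 4x³ + 18x² + 10x − 16.
Step 2: lead(4x³ + 18x² + 10x − 16) ÷ lead(D) = 4x³ ÷ −2x³ = −2. Subtract (−2)·D = 4x³ + 18x² + 6x − 8. Remainder: 4x − 8.

Q(x) = −4x − 2; R(x) = 4x − 8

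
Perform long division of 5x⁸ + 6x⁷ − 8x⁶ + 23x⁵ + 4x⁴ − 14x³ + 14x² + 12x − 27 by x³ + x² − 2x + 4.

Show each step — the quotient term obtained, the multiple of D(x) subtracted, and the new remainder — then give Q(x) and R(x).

Q(x) = 5x⁵ + x⁴ + x³ + 4x² − 2x − 8; R(x) = 2x² + 4x + 5

Step 1: lead(5x⁸ + 6x⁷ − 8x⁶ + 23x⁵ + 4x⁴ − 14x³ + 14x² + 12x − 27) ÷ lead(D) = 5x⁸ ÷ x³ = 5x⁵. Subtract (5x⁵)·D = 5x⁸ + 5x⁷ − 10x⁶ + 20x⁵. Remainder: x⁷ + 2x⁶ + 3x⁵ + 4x⁴ − 14x³ + 14x² + 12x − 27.
Step 2: lead(x⁷ + 2x⁶ + 3x⁵ + 4x⁴ − 14x³ + 14x² + 12x − 27) ÷ lead(D) = x⁷ ÷ x³ = x⁴. Subtract (x⁴)·D = x⁷ + x⁶ − 2x⁵ + 4x⁴. Remainder: x⁶ + 5x⁵ − 14x³ + 14x² + 12x − 27.
Step 3: lead(x⁶ + 5x⁵ − 14x³ + 14x² + 12x − 27) ÷ lead(D) = x⁶ ÷ x³ = x³. Subtract (x³)·D = x⁶ + x⁵ − 2x⁴ + 4x³. Remainder: 4x⁵ + 2x⁴ − 18x³ + 14x² + 12x − 27.
Step 4: lead(4x⁵ + 2x⁴ − 18x³ + 14x² + 12x − 27) ÷ lead(D) = 4x⁵ ÷ x³ = 4x². Subtract (4x²)·D = 4x⁵ + 4x⁴ − 8x³ + 16x². Remainder: −2x⁴ − 10x³ − 2x² + 12x − 27.
Step 5: lead(−2x⁴ − 10x³ − 2x² + 12x − 27) ÷ lead(D) = −2x⁴ ÷ x³ = −2x. Subtract (−2x)·D = −2x⁴ − 2x³ + 4x² − 8x. Remainder: −8x³ − 6x² + 20x − 27.
Step 6: lead(−8x³ − 6x² + 20x − 27) ÷ lead(D) = −8x³ ÷ x³ = −8. Subtract (−8)·D = −8x³ − 8x² + 16x − 32. Remainder: 2x² + 4x + 5.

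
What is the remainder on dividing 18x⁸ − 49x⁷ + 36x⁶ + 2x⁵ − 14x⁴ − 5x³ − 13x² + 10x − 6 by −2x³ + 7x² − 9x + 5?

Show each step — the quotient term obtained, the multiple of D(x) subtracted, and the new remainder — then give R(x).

R(x) = −6

Step 1: lead(18x⁸ − 49x⁷ + 36x⁶ + 2x⁵ − 14x⁴ − 5x³ − 13x² + 10x − 6) ÷ lead(D) = 18x⁸ ÷ −2x³ = −9x⁵. Subtract (−9x⁵)·D = 18x⁸ − 63x⁷ + 81x⁶ − 45x⁵. Remainder: 14x⁷ − 45x⁶ + 47x⁵ − 14x⁴ − 5x³ − 13x² + 10x − 6.
Step 2: lead(14x⁷ − 45x⁶ + 47x⁵ − 14x⁴ − 5x³ − 13x² + 10x − 6) ÷ lead(D) = 14x⁷ ÷ −2x³ = −7x⁴. Subtract (−7x⁴)·D = 14x⁷ − 49x⁶ + 63x⁵ − 35x⁴. Remainder: 4x⁶ − 16x⁵ + 21x⁴ − 5x³ − 13x² + 10x − 6.
Step 3: lead(4x⁶ − 16x⁵ + 21x⁴ − 5x³ − 13x² + 10x − 6) ÷ lead(D) = 4x⁶ ÷ −2x³ = −2x³. Subtract (−2x³)·D = 4x⁶ − 14x⁵ + 18x⁴ − 10x³. Remainder: −2x⁵ + 3x⁴ + 5x³ − 13x² + 10x − 6.
Step 4: lead(−2x⁵ + 3x⁴ + 5x³ − 13x² + 10x − 6) ÷ lead(D) = −2x⁵ ÷ −2x³ = x². Subtract (x²)·D = −2x⁵ + 7x⁴ − 9x³ + 5x². Remainder: −4x⁴ + 14x³ − 18x² + 10x − 6.
Step 5: lead(−4x⁴ + 14x³ − 18x² + 10x − 6) ÷ lead(D) = −4x⁴ ÷ −2x³ = 2x. Subtract (2x)·D = −4x⁴ + 14x³ − 18x² + 10x. Remainder: −6.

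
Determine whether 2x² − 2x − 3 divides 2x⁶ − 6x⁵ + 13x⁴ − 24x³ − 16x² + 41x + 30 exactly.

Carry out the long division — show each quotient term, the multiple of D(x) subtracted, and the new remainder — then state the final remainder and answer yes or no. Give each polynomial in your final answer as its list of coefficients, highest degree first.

Step 1: lead(2x⁶ − 6x⁵ + 13x⁴ − 24x³ − 16x² + 41x + 30) ÷ lead(D) = 2x⁶ ÷ 2x² = x⁴. Subtract (x⁴)·D = 2x⁶ − 2x⁵ − 3x⁴. Remainder: −4x⁵ + 16x⁴ − 24x³ − 16x² + 41x + 30.
Step 2: lead(−4x⁵ + 16x⁴ − 24x³ − 16x² + 41x + 30) ÷ lead(D) = −4x⁵ ÷ 2x² = −2x³. Subtract (−2x³)·D = −4x⁵ + 4x⁴ + 6x³. Remainder: 12x⁴ − 30x³ − 16x² + 41x + 30.
Step 3: lead(12x⁴ − 30x³ − 16x² + 41x + 30) ÷ lead(D) = 12x⁴ ÷ 2x² = 6x². Subtract (6x²)·D = 12x⁴ − 12x³ − 18x². Remainder: −18x³ + 2x² + 41x + 30.
Step 4: lead(−18x³ + 2x² + 41x + 30) ÷ lead(D) = −18x³ ÷ 2x² = −9x. Subtract (−9x)·D = −18x³ + 18x² + 27x. Remainder: −16x² + 14x + 30.
Step 5: lead(−16x² + 14x + 30) ÷ lead(D) = −16x² ÷ 2x² = −8. Subtract (−8)·D = −16x² + 16x + 24. Remainder: −2x + 6.

R = [-2, 6], so D(x) is not a factor of P(x). no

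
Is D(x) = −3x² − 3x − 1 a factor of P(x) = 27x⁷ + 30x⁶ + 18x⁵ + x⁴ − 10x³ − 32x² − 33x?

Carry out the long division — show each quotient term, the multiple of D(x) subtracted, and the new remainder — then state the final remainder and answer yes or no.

R(x) = −7x + 8, so D(x) is not a factor of P(x). no

Step 1: lead(27x⁷ + 30x⁶ + 18x⁵ + x⁴ − 10x³ − 32x² − 33x) ÷ lead(D) = 27x⁷ ÷ −3x² = −9x⁵. Subtract (−9x⁵)·D = 27x⁷ + 27x⁶ + 9x⁵. Remainder: 3x⁶ + 9x⁵ + x⁴ − 10x³ − 32x² − 33x.
Step 2: lead(3x⁶ + 9x⁵ + x⁴ − 10x³ − 32x² − 33x) ÷ lead(D) = 3x⁶ ÷ −3x² = −x⁴. Subtract (−x⁴)·D = 3x⁶ + 3x⁵ + x⁴. Remainder: 6x⁵ − 10x³ − 32x² − 33x.
Step 3: lead(6x⁵ − 10x³ − 32x² − 33x) ÷ lead(D) = 6x⁵ ÷ −3x² = −2x³. Subtract (−2x³)·D = 6x⁵ + 6x⁴ + 2x³. Remainder: −6x⁴ − 12x³ − 32x² − 33x.
Step 4: lead(−6x⁴ − 12x³ − 32x² − 33x) ÷ lead(D) = −6x⁴ ÷ −3x² = 2x². Subtract (2x²)·D = −6x⁴ − 6x³ − 2x². Remainder: −6x³ − 30x² − 33x.
Step 5: lead(−6x³ − 30x² − 33x) ÷ lead(D) = −6x³ ÷ −3x² = 2x. Subtract (2x)·D = −6x³ − 6x² − 2x. Remainder: −24x² − 31x.
Step 6: lead(−24x² − 31x) ÷ lead(D) = −24x² ÷ −3x² = 8. Subtract (8)·D = −24x² − 24x − 8. Remainder: −7x + 8.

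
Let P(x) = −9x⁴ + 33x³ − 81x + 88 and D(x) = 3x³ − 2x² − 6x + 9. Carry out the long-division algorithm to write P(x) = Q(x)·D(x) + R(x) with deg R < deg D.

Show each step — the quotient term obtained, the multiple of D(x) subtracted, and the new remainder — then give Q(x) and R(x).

Step 1: lead(−9x⁴ + 33x³ − 81x + 88) ÷ lead(D) = −9x⁴ ÷ 3x³ = −3x. Subtract (−3x)·D = −9x⁴ + 6x³ + 18x² − 27x. Remainder: 27x³ − 18x² − 54x + 88.
Step 2: lead(27x³ − 18x² − 54x + 88) ÷ lead(D) = 27x³ ÷ 3x³ = 9. Subtract (9)·D = 27x³ − 18x² − 54x + 81. Remainder: 7.

Q(x) = −3x + 9; R(x) = 7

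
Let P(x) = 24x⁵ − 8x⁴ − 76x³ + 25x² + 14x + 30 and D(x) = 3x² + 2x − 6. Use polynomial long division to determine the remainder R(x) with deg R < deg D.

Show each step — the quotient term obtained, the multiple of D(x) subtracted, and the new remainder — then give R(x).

R(x) = 0

Step 1: lead(24x⁵ − 8x⁴ − 76x³ + 25x² + 14x + 30) ÷ lead(D) = 24x⁵ ÷ 3x² = 8x³. Subtract (8x³)·D = 24x⁵ + 16x⁴ − 48x³. Remainder: −24x⁴ − 28x³ + 25x² + 14x + 30.
Step 2: lead(−24x⁴ − 28x³ + 25x² + 14x + 30) ÷ lead(D) = −24x⁴ ÷ 3x² = −8x². Subtract (−8x²)·D = −24x⁴ − 16x³ + 48x². Remainder: −12x³ − 23x² + 14x + 30.
Step 3: lead(−12x³ − 23x² + 14x + 30) ÷ lead(D) = −12x³ ÷ 3x² = −4x. Subtract (−4x)·D = −12x³ − 8x² + 24x. Remainder: −15x² − 10x + 30.
Step 4: lead(−15x² − 10x + 30) ÷ lead(D) = −15x² ÷ 3x² = −5. Subtract (−5)·D = −15x² − 10x + 30. Remainder: 0.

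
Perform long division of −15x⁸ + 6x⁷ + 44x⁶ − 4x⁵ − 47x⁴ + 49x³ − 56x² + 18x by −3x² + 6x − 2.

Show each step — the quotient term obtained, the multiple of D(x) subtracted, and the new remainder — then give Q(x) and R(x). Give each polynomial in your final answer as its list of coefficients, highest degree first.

Q = [5, 8, -2, -8, 1, -9, 0]; R = [0]

Step 1: lead(−15x⁸ + 6x⁷ + 44x⁶ − 4x⁵ − 47x⁴ + 49x³ − 56x² + 18x) ÷ lead(D) = −15x⁸ ÷ −3x² = 5x⁶. Subtract (5x⁶)·D = −15x⁸ + 30x⁷ − 10x⁶. Remainder: −24x⁷ + 54x⁶ − 4x⁵ − 47x⁴ + 49x³ − 56x² + 18x.
Step 2: lead(−24x⁷ + 54x⁶ − 4x⁵ − 47x⁴ + 49x³ − 56x² + 18x) ÷ lead(D) = −24x⁷ ÷ −3x² = 8x⁵. Subtract (8x⁵)·D = −24x⁷ + 48x⁶ − 16x⁵. Remainder: 6x⁶ + 12x⁵ − 47x⁴ + 49x³ − 56x² + 18x.
Step 3: lead(6x⁶ + 12x⁵ − 47x⁴ + 49x³ − 56x² + 18x) ÷ lead(D) = 6x⁶ ÷ −3x² = −2x⁴. Subtract (−2x⁴)·D = 6x⁶ − 12x⁵ + 4x⁴. Remainder: 24x⁵ − 51x⁴ + 49x³ − 56x² + 18x.
Step 4: lead(24x⁵ − 51x⁴ + 49x³ − 56x² + 18x) ÷ lead(D) = 24x⁵ ÷ −3x² = −8x³. Subtract (−8x³)·D = 24x⁵ − 48x⁴ + 16x³. Remainder: −3x⁴ + 33x³ − 56x² + 18x.
Step 5: lead(−3x⁴ + 33x³ − 56x² + 18x) ÷ lead(D) = −3x⁴ ÷ −3x² = x². Subtract (x²)·D = −3x⁴ + 6x³ − 2x². Remainder: 27x³ − 54x² + 18x.
Step 6: lead(27x³ − 54x² + 18x) ÷ lead(D) = 27x³ ÷ −3x² = −9x. Subtract (−9x)·D = 27x³ − 54x² + 18x. Remainder: 0.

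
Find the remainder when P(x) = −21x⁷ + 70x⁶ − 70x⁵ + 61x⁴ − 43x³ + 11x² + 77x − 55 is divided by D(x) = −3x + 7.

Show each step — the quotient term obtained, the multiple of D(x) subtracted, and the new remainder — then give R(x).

Step 1: lead(−21x⁷ + 70x⁶ − 70x⁵ + 61x⁴ − 43x³ + 11x² + 77x − 55) ÷ lead(D) = −21x⁷ ÷ −3x = 7x⁶. Subtract (7x⁶)·D = −21x⁷ + 49x⁶. Remainder: 21x⁶ − 70x⁵ + 61x⁴ − 43x³ + 11x² + 77x − 55.
Step 2: lead(21x⁶ − 70x⁵ + 61x⁴ − 43x³ + 11x² + 77x − 55) ÷ lead(D) = 21x⁶ ÷ −3x = −7x⁵. Subtract (−7x⁵)·D = 21x⁶ − 49x⁵. Remainder: −21x⁵ + 61x⁴ − 43x³ + 11x² + 77x − 55.
Step 3: lead(−21x⁵ + 61x⁴ − 43x³ + 11x² + 77x − 55) ÷ lead(D) = −21x⁵ ÷ −3x = 7x⁴. Subtract (7x⁴)·D = −21x⁵ + 49x⁴. Remainder: 12x⁴ − 43x³ + 11x² + 77x − 55.
Step 4: lead(12x⁴ − 43x³ + 11x² + 77x − 55) ÷ lead(D) = 12x⁴ ÷ −3x = −4x³. Subtract (−4x³)·D = 12x⁴ − 28x³. Remainder: −15x³ + 11x² + 77x − 55.
Step 5: lead(−15x³ + 11x² + 77x − 55) ÷ lead(D) = −15x³ ÷ −3x = 5x². Subtract (5x²)·D = −15x³ + 35x². Remainder: −24x² + 77x − 55.
Step 6: lead(−24x² + 77x − 55) ÷ lead(D) = −24x² ÷ −3x = 8x. Subtract (8x)·D = −24x² + 56x. Remainder: 21x − 55.
Step 7: lead(21x − 55) ÷ lead(D) = 21x ÷ −3x = −7. Subtract (−7)·D = 21x − 49. Remainder: −6.

R(x) = −6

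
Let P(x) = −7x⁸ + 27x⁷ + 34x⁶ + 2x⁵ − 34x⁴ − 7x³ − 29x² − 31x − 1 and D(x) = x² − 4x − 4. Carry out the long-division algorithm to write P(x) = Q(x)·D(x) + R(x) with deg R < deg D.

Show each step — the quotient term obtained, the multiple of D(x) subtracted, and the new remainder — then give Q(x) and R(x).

Step 1: lead(−7x⁸ + 27x⁷ + 34x⁶ + 2x⁵ − 34x⁴ − 7x³ − 29x² − 31x − 1) ÷ lead(D) = −7x⁸ ÷ x² = −7x⁶. Subtract (−7x⁶)·D = −7x⁸ + 28x⁷ + 28x⁶. Remainder: −x⁷ + 6x⁶ + 2x⁵ − 34x⁴ − 7x³ − 29x² − 31x − 1.
Step 2: lead(−x⁷ + 6x⁶ + 2x⁵ − 34x⁴ − 7x³ − 29x² − 31x − 1) ÷ lead(D) = −x⁷ ÷ x² = −x⁵. Subtract (−x⁵)·D = −x⁷ + 4x⁶ + 4x⁵. Remainder: 2x⁶ − 2x⁵ − 34x⁴ − 7x³ − 29x² − 31x − 1.
Step 3: lead(2x⁶ − 2x⁵ − 34x⁴ − 7x³ − 29x² − 31x − 1) ÷ lead(D) = 2x⁶ ÷ x² = 2x⁴. Subtract (2x⁴)·D = 2x⁶ − 8x⁵ − 8x⁴. Remainder: 6x⁵ − 26x⁴ − 7x³ − 29x² − 31x − 1.
Step 4: lead(6x⁵ − 26x⁴ − 7x³ − 29x² − 31x − 1) ÷ lead(D) = 6x⁵ ÷ x² = 6x³. Subtract (6x³)·D = 6x⁵ − 24x⁴ − 24x³. Remainder: −2x⁴ + 17x³ − 29x² − 31x − 1.
Step 5: lead(−2x⁴ + 17x³ − 29x² − 31x − 1) ÷ lead(D) = −2x⁴ ÷ x² = −2x². Subtract (−2x²)·D = −2x⁴ + 8x³ + 8x². Remainder: 9x³ − 37x² − 31x − 1.
Step 6: lead(9x³ − 37x² − 31x − 1) ÷ lead(D) = 9x³ ÷ x² = 9x. Subtract (9x)·D = 9x³ − 36x² − 36x. Remainder: −x² + 5x − 1.
Step 7: lead(−x² + 5x − 1) ÷ lead(D) = −x² ÷ x² = −1. Subtract (−1)·D = −x² + 4x + 4. Remainder: x − 5.

Q(x) = −7x⁶ − x⁵ + 2x⁴ + 6x³ − 2x² + 9x − 1; R(x) = x − 5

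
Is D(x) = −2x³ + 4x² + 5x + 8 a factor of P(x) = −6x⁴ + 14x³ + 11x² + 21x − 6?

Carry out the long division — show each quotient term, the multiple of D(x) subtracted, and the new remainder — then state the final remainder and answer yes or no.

R(x) = 2x + 2, so D(x) is not a factor of P(x). no

Step 1: lead(−6x⁴ + 14x³ + 11x² + 21x − 6) ÷ lead(D) = −6x⁴ ÷ −2x³ = 3x. Subtract (3x)·D = −6x⁴ + 12x³ + 15x² + 24x. Remainder: 2x³ − 4x² − 3x − 6.
Step 2: lead(2x³ − 4x² − 3x − 6) ÷ lead(D) = 2x³ ÷ −2x³ = −1. Subtract (−1)·D = 2x³ − 4x² − 5x − 8. Remainder: 2x + 2.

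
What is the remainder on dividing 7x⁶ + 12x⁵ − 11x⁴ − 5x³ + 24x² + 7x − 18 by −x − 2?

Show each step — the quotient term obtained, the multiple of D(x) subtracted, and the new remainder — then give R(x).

Step 1: lead(7x⁶ + 12x⁵ − 11x⁴ − 5x³ + 24x² + 7x − 18) ÷ lead(D) = 7x⁶ ÷ −x = −7x⁵. Subtract (−7x⁵)·D = 7x⁶ + 14x⁵. Remainder: −2x⁵ − 11x⁴ − 5x³ + 24x² + 7x − 18.
Step 2: lead(−2x⁵ − 11x⁴ − 5x³ + 24x² + 7x − 18) ÷ lead(D) = −2x⁵ ÷ −x = 2x⁴. Subtract (2x⁴)·D = −2x⁵ − 4x⁴. Remainder: −7x⁴ − 5x³ + 24x² + 7x − 18.
Step 3: lead(−7x⁴ − 5x³ + 24x² + 7x − 18) ÷ lead(D) = −7x⁴ ÷ −x = 7x³. Subtract (7x³)·D = −7x⁴ − 14x³. Remainder: 9x³ + 24x² + 7x − 18.
Step 4: lead(9x³ + 24x² + 7x − 18) ÷ lead(D) = 9x³ ÷ −x = −9x². Subtract (−9x²)·D = 9x³ + 18x². Remainder: 6x² + 7x − 18.
Step 5: lead(6x² + 7x − 18) ÷ lead(D) = 6x² ÷ −x = −6x. Subtract (−6x)·D = 6x² + 12x. Remainder: −5x − 18.
Step 6: lead(−5x − 18) ÷ lead(D) = −5x ÷ −x = 5. Subtract (5)·D = −5x − 10. Remainder: −8.

R(x) = −8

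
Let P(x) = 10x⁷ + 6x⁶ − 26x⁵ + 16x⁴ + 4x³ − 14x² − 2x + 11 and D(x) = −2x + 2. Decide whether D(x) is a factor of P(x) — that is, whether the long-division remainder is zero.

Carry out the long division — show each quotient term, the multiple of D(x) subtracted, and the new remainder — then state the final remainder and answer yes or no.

Step 1: lead(10x⁷ + 6x⁶ − 26x⁵ + 16x⁴ + 4x³ − 14x² − 2x + 11) ÷ lead(D) = 10x⁷ ÷ −2x = −5x⁶. Subtract (−5x⁶)·D = 10x⁷ − 10x⁶. Remainder: 16x⁶ − 26x⁵ + 16x⁴ + 4x³ − 14x² − 2x + 11.
Step 2: lead(16x⁶ − 26x⁵ + 16x⁴ + 4x³ − 14x² − 2x + 11) ÷ lead(D) = 16x⁶ ÷ −2x = −8x⁵. Subtract (−8x⁵)·D = 16x⁶ − 16x⁵. Remainder: −10x⁵ + 16x⁴ + 4x³ − 14x² − 2x + 11.
Step 3: lead(−10x⁵ + 16x⁴ + 4x³ − 14x² − 2x + 11) ÷ lead(D) = −10x⁵ ÷ −2x = 5x⁴. Subtract (5x⁴)·D = −10x⁵ + 10x⁴. Remainder: 6x⁴ + 4x³ − 14x² − 2x + 11.
Step 4: lead(6x⁴ + 4x³ − 14x² − 2x + 11) ÷ lead(D) = 6x⁴ ÷ −2x = −3x³. Subtract (−3x³)·D = 6x⁴ − 6x³. Remainder: 10x³ − 14x² − 2x + 11.
Step 5: lead(10x³ − 14x² − 2x + 11) ÷ lead(D) = 10x³ ÷ −2x = −5x². Subtract (−5x²)·D = 10x³ − 10x². Remainder: −4x² − 2x + 11.
Step 6: lead(−4x² − 2x + 11) ÷ lead(D) = −4x² ÷ −2x = 2x. Subtract (2x)·D = −4x² + 4x. Remainder: −6x + 11.
Step 7: lead(−6x + 11) ÷ lead(D) = −6x ÷ −2x = 3. Subtract (3)·D = −6x + 6. Remainder: 5.

R(x) = 5, so D(x) is not a factor of P(x). no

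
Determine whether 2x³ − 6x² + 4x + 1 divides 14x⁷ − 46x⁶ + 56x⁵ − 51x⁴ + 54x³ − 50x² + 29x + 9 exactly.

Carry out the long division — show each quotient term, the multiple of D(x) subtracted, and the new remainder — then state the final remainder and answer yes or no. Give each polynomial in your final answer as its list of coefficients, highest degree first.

R = [-6, 0], so D(x) is not a factor of P(x). no

Step 1: lead(14x⁷ − 46x⁶ + 56x⁵ − 51x⁴ + 54x³ − 50x² + 29x + 9) ÷ lead(D) = 14x⁷ ÷ 2x³ = 7x⁴. Subtract (7x⁴)·D = 14x⁷ − 42x⁶ + 28x⁵ + 7x⁴. Remainder: −4x⁶ + 28x⁵ − 58x⁴ + 54x³ − 50x² + 29x + 9.
Step 2: lead(−4x⁶ + 28x⁵ − 58x⁴ + 54x³ − 50x² + 29x + 9) ÷ lead(D) = −4x⁶ ÷ 2x³ = −2x³. Subtract (−2x³)·D = −4x⁶ + 12x⁵ − 8x⁴ − 2x³. Remainder: 16x⁵ − 50x⁴ + 56x³ − 50x² + 29x + 9.
Step 3: lead(16x⁵ − 50x⁴ + 56x³ − 50x² + 29x + 9) ÷ lead(D) = 16x⁵ ÷ 2x³ = 8x². Subtract (8x²)·D = 16x⁵ − 48x⁴ + 32x³ + 8x². Remainder: −2x⁴ + 24x³ − 58x² + 29x + 9.
Step 4: lead(−2x⁴ + 24x³ − 58x² + 29x + 9) ÷ lead(D) = −2x⁴ ÷ 2x³ = −x. Subtract (−x)·D = −2x⁴ + 6x³ − 4x² − x. Remainder: 18x³ − 54x² + 30x + 9.
Step 5: lead(18x³ − 54x² + 30x + 9) ÷ lead(D) = 18x³ ÷ 2x³ = 9. Subtract (9)·D = 18x³ − 54x² + 36x + 9. Remainder: −6x.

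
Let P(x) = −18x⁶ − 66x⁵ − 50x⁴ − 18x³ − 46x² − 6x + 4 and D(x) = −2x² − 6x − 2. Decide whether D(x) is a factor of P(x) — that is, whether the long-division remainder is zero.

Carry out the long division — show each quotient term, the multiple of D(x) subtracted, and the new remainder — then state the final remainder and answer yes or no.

R(x) = 0, so D(x) is a factor of P(x). yes

Step 1: lead(−18x⁶ − 66x⁵ − 50x⁴ − 18x³ − 46x² − 6x + 4) ÷ lead(D) = −18x⁶ ÷ −2x² = 9x⁴. Subtract (9x⁴)·D = −18x⁶ − 54x⁵ − 18x⁴. Remainder: −12x⁵ − 32x⁴ − 18x³ − 46x² − 6x + 4.
Step 2: lead(−12x⁵ − 32x⁴ − 18x³ − 46x² − 6x + 4) ÷ lead(D) = −12x⁵ ÷ −2x² = 6x³. Subtract (6x³)·D = −12x⁵ − 36x⁴ − 12x³. Remainder: 4x⁴ − 6x³ − 46x² − 6x + 4.
Step 3: lead(4x⁴ − 6x³ − 46x² − 6x + 4) ÷ lead(D) = 4x⁴ ÷ −2x² = −2x². Subtract (−2x²)·D = 4x⁴ + 12x³ + 4x². Remainder: −18x³ − 50x² − 6x + 4.
Step 4: lead(−18x³ − 50x² − 6x + 4) ÷ lead(D) = −18x³ ÷ −2x² = 9x. Subtract (9x)·D = −18x³ − 54x² − 18x. Remainder: 4x² + 12x + 4.
Step 5: lead(4x² + 12x + 4) ÷ lead(D) = 4x² ÷ −2x² = −2. Subtract (−2)·D = 4x² + 12x + 4. Remainder: 0.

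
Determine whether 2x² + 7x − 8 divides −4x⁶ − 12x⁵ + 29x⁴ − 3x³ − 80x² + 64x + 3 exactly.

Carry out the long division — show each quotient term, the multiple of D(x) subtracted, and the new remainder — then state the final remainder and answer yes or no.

Step 1: lead(−4x⁶ − 12x⁵ + 29x⁴ − 3x³ − 80x² + 64x + 3) ÷ lead(D) = −4x⁶ ÷ 2x² = −2x⁴. Subtract (−2x⁴)·D = −4x⁶ − 14x⁵ + 16x⁴. Remainder: 2x⁵ + 13x⁴ − 3x³ − 80x² + 64x + 3.
Step 2: lead(2x⁵ + 13x⁴ − 3x³ − 80x² + 64x + 3) ÷ lead(D) = 2x⁵ ÷ 2x² = x³. Subtract (x³)·D = 2x⁵ + 7x⁴ − 8x³. Remainder: 6x⁴ + 5x³ − 80x² + 64x + 3.
Step 3: lead(6x⁴ + 5x³ − 80x² + 64x + 3) ÷ lead(D) = 6x⁴ ÷ 2x² = 3x². Subtract (3x²)·D = 6x⁴ + 21x³ − 24x². Remainder: −16x³ − 56x² + 64x + 3.
Step 4: lead(−16x³ − 56x² + 64x + 3) ÷ lead(D) = −16x³ ÷ 2x² = −8x. Subtract (−8x)·D = −16x³ − 56x² + 64x. Remainder: 3.

R(x) = 3, so D(x) is not a factor of P(x). no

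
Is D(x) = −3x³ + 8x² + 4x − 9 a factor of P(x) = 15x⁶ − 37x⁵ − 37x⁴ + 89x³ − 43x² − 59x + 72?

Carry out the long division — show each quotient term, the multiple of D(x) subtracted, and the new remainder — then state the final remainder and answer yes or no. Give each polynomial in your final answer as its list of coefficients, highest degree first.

Step 1: lead(15x⁶ − 37x⁵ − 37x⁴ + 89x³ − 43x² − 59x + 72) ÷ lead(D) = 15x⁶ ÷ −3x³ = −5x³. Subtract (−5x³)·D = 15x⁶ − 40x⁵ − 20x⁴ + 45x³. Remainder: 3x⁵ − 17x⁴ + 44x³ − 43x² − 59x + 72.
Step 2: lead(3x⁵ − 17x⁴ + 44x³ − 43x² − 59x + 72) ÷ lead(D) = 3x⁵ ÷ −3x³ = −x². Subtract (−x²)·D = 3x⁵ − 8x⁴ − 4x³ + 9x². Remainder: −9x⁴ + 48x³ − 52x² − 59x + 72.
Step 3: lead(−9x⁴ + 48x³ − 52x² − 59x + 72) ÷ lead(D) = −9x⁴ ÷ −3x³ = 3x. Subtract (3x)·D = −9x⁴ + 24x³ + 12x² − 27x. Remainder: 24x³ − 64x² − 32x + 72.
Step 4: lead(24x³ − 64x² − 32x + 72) ÷ lead(D) = 24x³ ÷ −3x³ = −8. Subtract (−8)·D = 24x³ − 64x² − 32x + 72. Remainder: 0.

R = [0], so D(x) is a factor of P(x). yes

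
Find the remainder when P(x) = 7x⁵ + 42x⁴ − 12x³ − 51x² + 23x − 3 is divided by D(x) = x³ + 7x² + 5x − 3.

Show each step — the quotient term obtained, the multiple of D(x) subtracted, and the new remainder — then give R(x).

R(x) = −9x² − 8x + 3

Step 1: lead(7x⁵ + 42x⁴ − 12x³ − 51x² + 23x − 3) ÷ lead(D) = 7x⁵ ÷ x³ = 7x². Subtract (7x²)·D = 7x⁵ + 49x⁴ + 35x³ − 21x². Remainder: −7x⁴ − 47x³ − 30x² + 23x − 3.
Step 2: lead(−7x⁴ − 47x³ − 30x² + 23x − 3) ÷ lead(D) = −7x⁴ ÷ x³ = −7x. Subtract (−7x)·D = −7x⁴ − 49x³ − 35x² + 21x. Remainder: 2x³ + 5x² + 2x − 3.
Step 3: lead(2x³ + 5x² + 2x − 3) ÷ lead(D) = 2x³ ÷ x³ = 2. Subtract (2)·D = 2x³ + 14x² + 10x − 6. Remainder: −9x² − 8x + 3.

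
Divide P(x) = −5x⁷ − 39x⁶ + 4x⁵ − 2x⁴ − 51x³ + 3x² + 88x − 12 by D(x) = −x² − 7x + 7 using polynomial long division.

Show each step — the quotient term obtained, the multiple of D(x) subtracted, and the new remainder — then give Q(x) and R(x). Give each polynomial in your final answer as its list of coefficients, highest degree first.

Step 1: lead(−5x⁷ − 39x⁶ + 4x⁵ − 2x⁴ − 51x³ + 3x² + 88x − 12) ÷ lead(D) = −5x⁷ ÷ −x² = 5x⁵. Subtract (5x⁵)·D = −5x⁷ − 35x⁶ + 35x⁵. Remainder: −4x⁶ − 31x⁵ − 2x⁴ − 51x³ + 3x² + 88x − 12.
Step 2: lead(−4x⁶ − 31x⁵ − 2x⁴ − 51x³ + 3x² + 88x − 12) ÷ lead(D) = −4x⁶ ÷ −x² = 4x⁴. Subtract (4x⁴)·D = −4x⁶ − 28x⁵ + 28x⁴. Remainder: −3x⁵ − 30x⁴ − 51x³ + 3x² + 88x − 12.
Step 3: lead(−3x⁵ − 30x⁴ − 51x³ + 3x² + 88x − 12) ÷ lead(D) = −3x⁵ ÷ −x² = 3x³. Subtract (3x³)·D = −3x⁵ − 21x⁴ + 21x³. Remainder: −9x⁴ − 72x³ + 3x² + 88x − 12.
Step 4: lead(−9x⁴ − 72x³ + 3x² + 88x − 12) ÷ lead(D) = −9x⁴ ÷ −x² = 9x². Subtract (9x²)·D = −9x⁴ − 63x³ + 63x². Remainder: −9x³ − 60x² + 88x − 12.
Step 5: lead(−9x³ − 60x² + 88x − 12) ÷ lead(D) = −9x³ ÷ −x² = 9x. Subtract (9x)·D = −9x³ − 63x² + 63x. Remainder: 3x² + 25x − 12.
Step 6: lead(3x² + 25x − 12) ÷ lead(D) = 3x² ÷ −x² = −3. Subtract (−3)·D = 3x² + 21x − 21. Remainder: 4x + 9.

Q = [5, 4, 3, 9, 9, -3]; R = [4, 9]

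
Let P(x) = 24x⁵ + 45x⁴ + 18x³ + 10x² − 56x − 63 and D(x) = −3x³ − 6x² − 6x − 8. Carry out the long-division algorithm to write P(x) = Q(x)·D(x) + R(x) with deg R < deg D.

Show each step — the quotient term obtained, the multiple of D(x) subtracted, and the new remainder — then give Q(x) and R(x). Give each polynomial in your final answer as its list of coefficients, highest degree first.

Q = [-8, 1, 8]; R = [1]

Step 1: lead(24x⁵ + 45x⁴ + 18x³ + 10x² − 56x − 63) ÷ lead(D) = 24x⁵ ÷ −3x³ = −8x². Subtract (−8x²)·D = 24x⁵ + 48x⁴ + 48x³ + 64x². Remainder: −3x⁴ − 30x³ − 54x² − 56x − 63.
Step 2: lead(−3x⁴ − 30x³ − 54x² − 56x − 63) ÷ lead(D) = −3x⁴ ÷ −3x³ = x. Subtract (x)·D = −3x⁴ − 6x³ − 6x² − 8x. Remainder: −24x³ − 48x² − 48x − 63.
Step 3: lead(−24x³ − 48x² − 48x − 63) ÷ lead(D) = −24x³ ÷ −3x³ = 8. Subtract (8)·D = −24x³ − 48x² − 48x − 64. Remainder: 1.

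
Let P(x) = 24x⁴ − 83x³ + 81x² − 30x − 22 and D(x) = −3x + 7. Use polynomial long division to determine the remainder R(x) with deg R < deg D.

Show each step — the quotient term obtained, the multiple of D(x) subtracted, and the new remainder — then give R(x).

R(x) = 6

Step 1: lead(24x⁴ − 83x³ + 81x² − 30x − 22) ÷ lead(D) = 24x⁴ ÷ −3x = −8x³. Subtract (−8x³)·D = 24x⁴ − 56x³. Remainder: −27x³ + 81x² − 30x − 22.
Step 2: lead(−27x³ + 81x² − 30x − 22) ÷ lead(D) = −27x³ ÷ −3x = 9x². Subtract (9x²)·D = −27x³ + 63x². Remainder: 18x² − 30x − 22.
Step 3: lead(18x² − 30x − 22) ÷ lead(D) = 18x² ÷ −3x = −6x. Subtract (−6x)·D = 18x² − 42x. Remainder: 12x − 22.
Step 4: lead(12x − 22) ÷ lead(D) = 12x ÷ −3x = −4. Subtract (−4)·D = 12x − 28. Remainder: 6.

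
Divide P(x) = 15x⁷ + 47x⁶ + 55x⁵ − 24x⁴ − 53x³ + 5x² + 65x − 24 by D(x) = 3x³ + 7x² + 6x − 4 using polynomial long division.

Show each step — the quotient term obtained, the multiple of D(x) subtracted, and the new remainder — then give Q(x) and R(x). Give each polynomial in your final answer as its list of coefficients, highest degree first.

Step 1: lead(15x⁷ + 47x⁶ + 55x⁵ − 24x⁴ − 53x³ + 5x² + 65x − 24) ÷ lead(D) = 15x⁷ ÷ 3x³ = 5x⁴. Subtract (5x⁴)·D = 15x⁷ + 35x⁶ + 30x⁵ − 20x⁴. Remainder: 12x⁶ + 25x⁵ − 4x⁴ − 53x³ + 5x² + 65x − 24.
Step 2: lead(12x⁶ + 25x⁵ − 4x⁴ − 53x³ + 5x² + 65x − 24) ÷ lead(D) = 12x⁶ ÷ 3x³ = 4x³. Subtract (4x³)·D = 12x⁶ + 28x⁵ + 24x⁴ − 16x³. Remainder: −3x⁵ − 28x⁴ − 37x³ + 5x² + 65x − 24.
Step 3: lead(−3x⁵ − 28x⁴ − 37x³ + 5x² + 65x − 24) ÷ lead(D) = −3x⁵ ÷ 3x³ = −x². Subtract (−x²)·D = −3x⁵ − 7x⁴ − 6x³ + 4x². Remainder: −21x⁴ − 31x³ + x² + 65x − 24.
Step 4: lead(−21x⁴ − 31x³ + x² + 65x − 24) ÷ lead(D) = −21x⁴ ÷ 3x³ = −7x. Subtract (−7x)·D = −21x⁴ − 49x³ − 42x² + 28x. Remainder: 18x³ + 43x² + 37x − 24.
Step 5: lead(18x³ + 43x² + 37x − 24) ÷ lead(D) = 18x³ ÷ 3x³ = 6. Subtract (6)·D = 18x³ + 42x² + 36x − 24. Remainder: x² + x.

Q = [5, 4, -1, -7, 6]; R = [1, 1, 0]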